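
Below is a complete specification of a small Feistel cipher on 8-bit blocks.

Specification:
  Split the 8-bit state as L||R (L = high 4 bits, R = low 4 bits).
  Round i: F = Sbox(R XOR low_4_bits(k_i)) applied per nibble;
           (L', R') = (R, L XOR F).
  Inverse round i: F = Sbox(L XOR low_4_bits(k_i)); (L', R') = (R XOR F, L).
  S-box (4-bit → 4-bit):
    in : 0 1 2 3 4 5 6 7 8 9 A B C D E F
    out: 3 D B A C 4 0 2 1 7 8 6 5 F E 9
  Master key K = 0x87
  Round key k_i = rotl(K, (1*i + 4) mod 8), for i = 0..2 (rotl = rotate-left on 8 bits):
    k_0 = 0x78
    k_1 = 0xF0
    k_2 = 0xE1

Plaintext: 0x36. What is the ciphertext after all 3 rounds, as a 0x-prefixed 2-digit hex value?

s_0 = plaintext = 0x36
s_1 = Round(s_0, k_0) = 0x6D
s_2 = Round(s_1, k_1) = 0xD9
s_3 = Round(s_2, k_2) = 0x9C

0x9C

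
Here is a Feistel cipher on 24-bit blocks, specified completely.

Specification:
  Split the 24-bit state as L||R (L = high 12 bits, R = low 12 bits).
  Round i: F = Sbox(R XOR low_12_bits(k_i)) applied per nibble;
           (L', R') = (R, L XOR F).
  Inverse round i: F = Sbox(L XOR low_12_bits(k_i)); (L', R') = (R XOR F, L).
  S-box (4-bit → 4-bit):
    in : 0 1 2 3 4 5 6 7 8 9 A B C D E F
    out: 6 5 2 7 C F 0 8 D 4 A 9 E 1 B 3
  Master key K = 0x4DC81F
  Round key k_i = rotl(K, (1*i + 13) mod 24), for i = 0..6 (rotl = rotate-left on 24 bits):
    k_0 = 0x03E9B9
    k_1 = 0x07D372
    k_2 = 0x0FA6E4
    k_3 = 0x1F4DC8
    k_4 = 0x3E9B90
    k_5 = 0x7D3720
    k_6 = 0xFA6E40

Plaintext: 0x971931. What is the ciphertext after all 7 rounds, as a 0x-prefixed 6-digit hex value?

0xAFEAD8

s_0 = plaintext = 0x971931
s_1 = Round(s_0, k_0) = 0x931FAC
s_2 = Round(s_1, k_1) = 0xFAC72A
s_3 = Round(s_2, k_2) = 0x72AA47
s_4 = Round(s_3, k_3) = 0xA47FF9
s_5 = Round(s_4, k_4) = 0xFF9643
s_6 = Round(s_5, k_5) = 0x643AFE
s_7 = Round(s_6, k_6) = 0xAFEAD8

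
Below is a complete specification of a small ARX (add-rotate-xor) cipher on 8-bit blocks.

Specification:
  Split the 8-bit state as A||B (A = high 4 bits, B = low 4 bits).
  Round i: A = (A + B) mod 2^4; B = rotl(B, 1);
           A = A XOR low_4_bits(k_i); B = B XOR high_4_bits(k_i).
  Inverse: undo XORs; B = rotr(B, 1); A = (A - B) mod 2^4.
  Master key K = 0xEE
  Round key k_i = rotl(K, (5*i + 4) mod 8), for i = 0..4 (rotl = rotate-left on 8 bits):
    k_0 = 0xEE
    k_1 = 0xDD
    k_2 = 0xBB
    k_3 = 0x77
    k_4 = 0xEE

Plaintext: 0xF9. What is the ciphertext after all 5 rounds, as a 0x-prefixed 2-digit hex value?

0x4D

s_0 = plaintext = 0xF9
s_1 = Round(s_0, k_0) = 0x6D
s_2 = Round(s_1, k_1) = 0xE6
s_3 = Round(s_2, k_2) = 0xF7
s_4 = Round(s_3, k_3) = 0x19
s_5 = Round(s_4, k_4) = 0x4D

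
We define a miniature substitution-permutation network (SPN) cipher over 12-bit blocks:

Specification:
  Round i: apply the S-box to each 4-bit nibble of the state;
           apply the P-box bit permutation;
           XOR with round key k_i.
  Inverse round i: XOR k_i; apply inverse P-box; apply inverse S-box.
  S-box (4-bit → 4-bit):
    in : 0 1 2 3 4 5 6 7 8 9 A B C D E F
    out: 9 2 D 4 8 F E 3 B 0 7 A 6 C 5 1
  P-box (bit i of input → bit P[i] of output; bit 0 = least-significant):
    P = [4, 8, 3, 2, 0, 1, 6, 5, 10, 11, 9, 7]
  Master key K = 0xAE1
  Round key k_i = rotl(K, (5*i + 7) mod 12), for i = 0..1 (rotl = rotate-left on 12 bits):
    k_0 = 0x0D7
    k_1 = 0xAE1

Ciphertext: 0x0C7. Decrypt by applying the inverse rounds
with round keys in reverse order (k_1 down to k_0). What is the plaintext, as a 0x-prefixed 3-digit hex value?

0x759

s_0 = ciphertext = 0x0C7
s_1 = InvRound(s_0, k_1) = 0xCB4
s_2 = InvRound(s_1, k_0) = 0x759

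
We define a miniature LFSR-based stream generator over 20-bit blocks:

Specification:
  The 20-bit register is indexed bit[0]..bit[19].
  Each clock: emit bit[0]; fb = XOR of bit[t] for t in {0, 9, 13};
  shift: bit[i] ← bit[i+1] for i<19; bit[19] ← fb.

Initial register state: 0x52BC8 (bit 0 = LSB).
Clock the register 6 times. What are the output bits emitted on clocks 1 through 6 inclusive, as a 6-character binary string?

000100

reg_0 = 0x52BC8
clock 1: out=0, reg = 0x295E4
clock 2: out=0, reg = 0x14AF2
clock 3: out=0, reg = 0x8A579
clock 4: out=1, reg = 0x452BC
clock 5: out=0, reg = 0xA295E
clock 6: out=0, reg = 0xD14AF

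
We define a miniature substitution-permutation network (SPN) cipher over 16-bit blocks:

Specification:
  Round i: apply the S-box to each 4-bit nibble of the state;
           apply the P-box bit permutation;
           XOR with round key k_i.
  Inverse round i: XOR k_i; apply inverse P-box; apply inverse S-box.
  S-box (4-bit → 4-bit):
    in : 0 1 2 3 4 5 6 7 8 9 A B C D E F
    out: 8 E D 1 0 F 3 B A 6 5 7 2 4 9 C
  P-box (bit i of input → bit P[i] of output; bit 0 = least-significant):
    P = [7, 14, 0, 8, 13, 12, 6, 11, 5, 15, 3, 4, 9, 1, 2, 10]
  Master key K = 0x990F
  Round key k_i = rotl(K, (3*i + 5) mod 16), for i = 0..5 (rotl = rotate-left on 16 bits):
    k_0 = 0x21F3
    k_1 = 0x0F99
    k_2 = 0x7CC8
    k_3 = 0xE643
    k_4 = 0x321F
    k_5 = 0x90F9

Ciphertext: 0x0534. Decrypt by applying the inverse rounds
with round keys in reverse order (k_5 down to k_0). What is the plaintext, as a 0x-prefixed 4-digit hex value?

s_0 = ciphertext = 0x0534
s_1 = InvRound(s_0, k_5) = 0xF992
s_2 = InvRound(s_1, k_4) = 0xA905
s_3 = InvRound(s_2, k_3) = 0x54F8
s_4 = InvRound(s_3, k_2) = 0x4EE4
s_5 = InvRound(s_4, k_1) = 0xD2D1
s_6 = InvRound(s_5, k_0) = 0x6668

0x6668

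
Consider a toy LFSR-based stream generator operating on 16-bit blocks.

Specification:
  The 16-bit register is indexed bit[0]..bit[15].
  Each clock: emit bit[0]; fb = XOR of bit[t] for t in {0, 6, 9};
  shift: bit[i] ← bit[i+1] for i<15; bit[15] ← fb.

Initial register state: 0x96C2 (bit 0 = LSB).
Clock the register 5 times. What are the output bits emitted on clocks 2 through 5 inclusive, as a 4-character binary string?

1000

reg_0 = 0x96C2
clock 1: out=0, reg = 0x4B61
clock 2: out=1, reg = 0xA5B0
clock 3: out=0, reg = 0x52D8
clock 4: out=0, reg = 0x296C
clock 5: out=0, reg = 0x94B6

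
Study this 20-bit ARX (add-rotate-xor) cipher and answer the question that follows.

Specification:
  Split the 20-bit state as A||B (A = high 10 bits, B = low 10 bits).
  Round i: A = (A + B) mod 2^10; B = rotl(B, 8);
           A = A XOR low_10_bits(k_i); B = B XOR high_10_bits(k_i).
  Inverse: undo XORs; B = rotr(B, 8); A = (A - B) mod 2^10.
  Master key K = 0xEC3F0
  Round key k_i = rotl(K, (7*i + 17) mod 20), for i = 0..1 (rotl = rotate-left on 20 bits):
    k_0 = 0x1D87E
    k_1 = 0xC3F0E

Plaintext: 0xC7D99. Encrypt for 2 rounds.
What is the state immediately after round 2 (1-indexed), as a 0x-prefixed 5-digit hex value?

0xB634B

s_0 = plaintext = 0xC7D99
s_1 = Round(s_0, k_0) = 0x31910
s_2 = Round(s_1, k_1) = 0xB634B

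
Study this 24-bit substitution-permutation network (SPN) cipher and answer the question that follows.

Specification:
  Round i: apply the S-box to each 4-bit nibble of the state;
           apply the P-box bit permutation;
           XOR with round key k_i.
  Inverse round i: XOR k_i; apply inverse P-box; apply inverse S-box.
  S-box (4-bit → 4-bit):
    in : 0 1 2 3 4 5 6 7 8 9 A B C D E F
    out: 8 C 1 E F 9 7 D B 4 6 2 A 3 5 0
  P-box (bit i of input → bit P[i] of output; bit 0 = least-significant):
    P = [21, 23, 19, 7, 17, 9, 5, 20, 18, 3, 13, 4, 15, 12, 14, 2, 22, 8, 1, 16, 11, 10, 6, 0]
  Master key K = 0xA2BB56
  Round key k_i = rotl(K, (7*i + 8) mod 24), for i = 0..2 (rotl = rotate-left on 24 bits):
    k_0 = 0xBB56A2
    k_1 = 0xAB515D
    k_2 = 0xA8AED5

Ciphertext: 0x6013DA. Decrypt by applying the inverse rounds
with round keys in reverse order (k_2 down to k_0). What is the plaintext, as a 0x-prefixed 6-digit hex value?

0xC2CFF6

s_0 = ciphertext = 0x6013DA
s_1 = InvRound(s_0, k_2) = 0x868AFA
s_2 = InvRound(s_1, k_1) = 0x5342A7
s_3 = InvRound(s_2, k_0) = 0xC2CFF6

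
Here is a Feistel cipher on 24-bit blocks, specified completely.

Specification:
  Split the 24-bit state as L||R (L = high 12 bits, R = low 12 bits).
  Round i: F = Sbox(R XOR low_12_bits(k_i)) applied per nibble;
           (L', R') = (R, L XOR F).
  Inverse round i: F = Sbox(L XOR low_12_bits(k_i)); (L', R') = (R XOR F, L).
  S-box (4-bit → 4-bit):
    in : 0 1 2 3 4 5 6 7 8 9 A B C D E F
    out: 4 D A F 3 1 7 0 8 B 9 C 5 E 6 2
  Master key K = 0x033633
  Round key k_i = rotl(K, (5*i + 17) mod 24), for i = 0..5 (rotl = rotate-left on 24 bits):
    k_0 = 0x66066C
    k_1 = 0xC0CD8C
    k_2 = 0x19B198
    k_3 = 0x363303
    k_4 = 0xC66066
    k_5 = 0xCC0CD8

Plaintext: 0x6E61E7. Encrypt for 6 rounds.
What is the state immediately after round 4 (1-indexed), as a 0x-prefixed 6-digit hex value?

0x3B294D

s_0 = plaintext = 0x6E61E7
s_1 = Round(s_0, k_0) = 0x1E766A
s_2 = Round(s_1, k_1) = 0x66AD80
s_3 = Round(s_2, k_2) = 0xD803B2
s_4 = Round(s_3, k_3) = 0x3B294D
s_5 = Round(s_4, k_4) = 0x94D81E
s_6 = Round(s_5, k_5) = 0x81EA1A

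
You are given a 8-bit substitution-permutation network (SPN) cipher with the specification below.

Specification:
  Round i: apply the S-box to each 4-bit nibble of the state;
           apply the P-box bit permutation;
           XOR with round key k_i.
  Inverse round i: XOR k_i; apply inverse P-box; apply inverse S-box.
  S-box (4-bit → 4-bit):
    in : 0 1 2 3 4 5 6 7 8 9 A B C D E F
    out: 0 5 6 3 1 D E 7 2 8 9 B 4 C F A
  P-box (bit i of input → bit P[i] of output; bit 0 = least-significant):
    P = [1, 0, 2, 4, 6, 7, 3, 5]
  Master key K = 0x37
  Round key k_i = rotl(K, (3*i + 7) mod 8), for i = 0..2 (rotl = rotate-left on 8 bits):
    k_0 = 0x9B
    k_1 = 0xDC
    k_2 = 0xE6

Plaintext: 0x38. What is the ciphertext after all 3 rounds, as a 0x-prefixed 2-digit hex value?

s_0 = plaintext = 0x38
s_1 = Round(s_0, k_0) = 0x5A
s_2 = Round(s_1, k_1) = 0xA6
s_3 = Round(s_2, k_2) = 0x93

0x93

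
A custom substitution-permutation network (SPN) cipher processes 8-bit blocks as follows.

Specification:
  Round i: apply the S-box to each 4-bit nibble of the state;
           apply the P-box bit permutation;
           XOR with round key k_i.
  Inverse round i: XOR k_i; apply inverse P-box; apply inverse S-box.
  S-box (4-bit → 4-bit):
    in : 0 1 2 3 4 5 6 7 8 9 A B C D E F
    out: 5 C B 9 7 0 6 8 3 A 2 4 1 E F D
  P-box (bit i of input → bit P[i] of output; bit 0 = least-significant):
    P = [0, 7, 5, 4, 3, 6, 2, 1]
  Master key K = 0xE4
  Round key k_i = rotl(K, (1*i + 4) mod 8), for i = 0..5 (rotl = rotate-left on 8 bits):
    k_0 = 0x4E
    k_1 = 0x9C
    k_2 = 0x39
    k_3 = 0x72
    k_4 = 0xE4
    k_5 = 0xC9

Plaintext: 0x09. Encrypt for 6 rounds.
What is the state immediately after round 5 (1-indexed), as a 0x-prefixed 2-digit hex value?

0x77

s_0 = plaintext = 0x09
s_1 = Round(s_0, k_0) = 0xD2
s_2 = Round(s_1, k_1) = 0x4B
s_3 = Round(s_2, k_2) = 0x55
s_4 = Round(s_3, k_3) = 0x72
s_5 = Round(s_4, k_4) = 0x77
s_6 = Round(s_5, k_5) = 0xDB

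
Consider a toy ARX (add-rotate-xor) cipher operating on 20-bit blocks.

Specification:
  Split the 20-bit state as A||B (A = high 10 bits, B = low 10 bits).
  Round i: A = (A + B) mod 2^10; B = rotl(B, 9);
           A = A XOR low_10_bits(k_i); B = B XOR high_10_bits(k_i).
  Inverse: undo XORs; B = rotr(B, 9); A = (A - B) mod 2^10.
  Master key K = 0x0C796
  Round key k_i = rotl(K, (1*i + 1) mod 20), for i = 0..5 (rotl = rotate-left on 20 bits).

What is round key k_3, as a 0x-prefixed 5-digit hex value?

K = 0x0C796
k_0 = rotl(K, (1*0+1) mod 20) = rotl(K, 1) = 0x18F2C
k_1 = rotl(K, (1*1+1) mod 20) = rotl(K, 2) = 0x31E58
k_2 = rotl(K, (1*2+1) mod 20) = rotl(K, 3) = 0x63CB0
k_3 = rotl(K, (1*3+1) mod 20) = rotl(K, 4) = 0xC7960

0xC7960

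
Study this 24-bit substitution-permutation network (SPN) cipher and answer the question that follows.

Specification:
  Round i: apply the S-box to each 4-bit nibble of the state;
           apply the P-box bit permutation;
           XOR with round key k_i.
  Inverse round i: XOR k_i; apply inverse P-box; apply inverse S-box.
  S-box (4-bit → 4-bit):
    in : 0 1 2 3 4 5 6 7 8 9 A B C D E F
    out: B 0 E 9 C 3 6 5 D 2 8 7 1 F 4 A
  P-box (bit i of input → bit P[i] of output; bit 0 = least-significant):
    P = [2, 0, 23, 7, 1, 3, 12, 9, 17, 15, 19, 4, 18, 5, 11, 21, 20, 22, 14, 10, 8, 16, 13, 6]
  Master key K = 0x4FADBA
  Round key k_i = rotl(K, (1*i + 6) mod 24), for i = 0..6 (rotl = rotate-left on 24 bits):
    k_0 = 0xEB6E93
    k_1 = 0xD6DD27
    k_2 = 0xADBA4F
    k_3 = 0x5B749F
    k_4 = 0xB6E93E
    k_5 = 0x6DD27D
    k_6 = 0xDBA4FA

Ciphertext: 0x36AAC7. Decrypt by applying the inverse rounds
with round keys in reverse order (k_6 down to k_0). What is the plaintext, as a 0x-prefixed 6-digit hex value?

0x1B4169

s_0 = ciphertext = 0x36AAC7
s_1 = InvRound(s_0, k_6) = 0x9FD4FB
s_2 = InvRound(s_1, k_5) = 0x10AC38
s_3 = InvRound(s_2, k_4) = 0xC43CC7
s_4 = InvRound(s_3, k_3) = 0xF7789E
s_5 = InvRound(s_4, k_2) = 0xAB1DAF
s_6 = InvRound(s_5, k_1) = 0x9B369A
s_7 = InvRound(s_6, k_0) = 0x1B4169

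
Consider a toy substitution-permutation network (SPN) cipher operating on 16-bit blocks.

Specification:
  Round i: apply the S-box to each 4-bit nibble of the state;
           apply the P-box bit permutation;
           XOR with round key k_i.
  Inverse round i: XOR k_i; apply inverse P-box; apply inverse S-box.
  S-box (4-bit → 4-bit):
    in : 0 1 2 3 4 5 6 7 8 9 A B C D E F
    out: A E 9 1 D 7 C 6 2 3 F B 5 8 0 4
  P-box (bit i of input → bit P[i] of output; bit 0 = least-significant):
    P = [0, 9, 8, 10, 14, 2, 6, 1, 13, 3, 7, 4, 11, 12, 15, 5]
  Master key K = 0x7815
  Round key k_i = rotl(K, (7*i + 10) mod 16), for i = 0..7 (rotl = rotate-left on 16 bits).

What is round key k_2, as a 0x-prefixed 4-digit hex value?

K = 0x7815
k_0 = rotl(K, (7*0+10) mod 16) = rotl(K, 10) = 0x55E0
k_1 = rotl(K, (7*1+10) mod 16) = rotl(K, 1) = 0xF02A
k_2 = rotl(K, (7*2+10) mod 16) = rotl(K, 8) = 0x1578

0x1578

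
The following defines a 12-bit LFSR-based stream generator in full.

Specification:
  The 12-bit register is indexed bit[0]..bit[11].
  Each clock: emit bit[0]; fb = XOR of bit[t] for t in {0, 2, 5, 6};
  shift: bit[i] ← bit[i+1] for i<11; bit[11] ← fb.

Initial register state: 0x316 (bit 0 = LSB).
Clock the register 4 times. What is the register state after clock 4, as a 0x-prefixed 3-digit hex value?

reg_0 = 0x316
clock 1: out=0, reg = 0x98B
clock 2: out=1, reg = 0xCC5
clock 3: out=1, reg = 0xE62
clock 4: out=0, reg = 0x731

0x731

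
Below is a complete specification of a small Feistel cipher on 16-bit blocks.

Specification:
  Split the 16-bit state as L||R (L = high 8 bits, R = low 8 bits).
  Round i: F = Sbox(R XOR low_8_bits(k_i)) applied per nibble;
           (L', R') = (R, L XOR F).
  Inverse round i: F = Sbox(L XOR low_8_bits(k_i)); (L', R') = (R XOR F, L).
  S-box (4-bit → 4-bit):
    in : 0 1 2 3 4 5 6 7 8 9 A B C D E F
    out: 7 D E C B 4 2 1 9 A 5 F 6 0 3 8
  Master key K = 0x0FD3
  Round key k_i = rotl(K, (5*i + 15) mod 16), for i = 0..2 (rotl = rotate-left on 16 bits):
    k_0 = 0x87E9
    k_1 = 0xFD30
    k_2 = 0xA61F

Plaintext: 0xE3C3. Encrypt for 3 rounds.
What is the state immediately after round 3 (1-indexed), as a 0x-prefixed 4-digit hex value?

0x01D5

s_0 = plaintext = 0xE3C3
s_1 = Round(s_0, k_0) = 0xC306
s_2 = Round(s_1, k_1) = 0x0601
s_3 = Round(s_2, k_2) = 0x01D5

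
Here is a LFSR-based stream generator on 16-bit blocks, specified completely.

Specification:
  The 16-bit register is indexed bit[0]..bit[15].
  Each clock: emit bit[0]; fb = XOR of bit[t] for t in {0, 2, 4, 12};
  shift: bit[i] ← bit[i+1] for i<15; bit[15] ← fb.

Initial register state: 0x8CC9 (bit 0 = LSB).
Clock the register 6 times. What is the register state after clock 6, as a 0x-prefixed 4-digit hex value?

0x3E33

reg_0 = 0x8CC9
clock 1: out=1, reg = 0xC664
clock 2: out=0, reg = 0xE332
clock 3: out=0, reg = 0xF199
clock 4: out=1, reg = 0xF8CC
clock 5: out=0, reg = 0x7C66
clock 6: out=0, reg = 0x3E33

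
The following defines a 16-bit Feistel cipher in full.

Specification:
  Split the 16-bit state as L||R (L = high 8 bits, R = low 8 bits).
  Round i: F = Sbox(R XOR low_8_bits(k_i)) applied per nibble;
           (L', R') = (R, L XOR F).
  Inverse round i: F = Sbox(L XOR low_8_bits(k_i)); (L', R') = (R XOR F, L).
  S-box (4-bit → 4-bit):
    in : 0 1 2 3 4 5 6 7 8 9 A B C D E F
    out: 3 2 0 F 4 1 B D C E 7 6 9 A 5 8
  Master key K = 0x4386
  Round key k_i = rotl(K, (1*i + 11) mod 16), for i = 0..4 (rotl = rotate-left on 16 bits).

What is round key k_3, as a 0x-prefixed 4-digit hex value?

K = 0x4386
k_0 = rotl(K, (1*0+11) mod 16) = rotl(K, 11) = 0x321C
k_1 = rotl(K, (1*1+11) mod 16) = rotl(K, 12) = 0x6438
k_2 = rotl(K, (1*2+11) mod 16) = rotl(K, 13) = 0xC870
k_3 = rotl(K, (1*3+11) mod 16) = rotl(K, 14) = 0x90E1

0x90E1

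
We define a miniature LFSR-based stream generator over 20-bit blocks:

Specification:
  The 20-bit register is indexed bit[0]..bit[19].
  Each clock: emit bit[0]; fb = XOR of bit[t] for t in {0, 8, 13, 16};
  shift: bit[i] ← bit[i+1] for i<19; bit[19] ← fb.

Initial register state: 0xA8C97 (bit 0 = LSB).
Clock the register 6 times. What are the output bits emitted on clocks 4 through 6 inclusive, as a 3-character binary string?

reg_0 = 0xA8C97
clock 1: out=1, reg = 0xD464B
clock 2: out=1, reg = 0x6A325
clock 3: out=1, reg = 0xB5192
clock 4: out=0, reg = 0x5A8C9
clock 5: out=1, reg = 0xAD464
clock 6: out=0, reg = 0x56A32

010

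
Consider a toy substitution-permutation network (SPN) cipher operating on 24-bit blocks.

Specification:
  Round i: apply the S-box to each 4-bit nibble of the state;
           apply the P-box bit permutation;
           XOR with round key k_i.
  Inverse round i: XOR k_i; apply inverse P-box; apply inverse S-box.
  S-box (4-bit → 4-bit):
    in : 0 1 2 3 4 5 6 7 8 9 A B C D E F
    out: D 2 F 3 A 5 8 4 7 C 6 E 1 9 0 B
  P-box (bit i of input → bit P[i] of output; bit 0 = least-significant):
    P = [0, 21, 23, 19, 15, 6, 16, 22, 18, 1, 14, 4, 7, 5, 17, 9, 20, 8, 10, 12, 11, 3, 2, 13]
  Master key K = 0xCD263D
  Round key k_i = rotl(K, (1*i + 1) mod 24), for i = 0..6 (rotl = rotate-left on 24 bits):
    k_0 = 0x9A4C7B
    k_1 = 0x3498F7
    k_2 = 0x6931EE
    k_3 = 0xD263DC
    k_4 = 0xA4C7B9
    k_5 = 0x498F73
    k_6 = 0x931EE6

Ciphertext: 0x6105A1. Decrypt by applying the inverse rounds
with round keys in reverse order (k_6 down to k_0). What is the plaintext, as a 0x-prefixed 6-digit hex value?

s_0 = ciphertext = 0x6105A1
s_1 = InvRound(s_0, k_6) = 0x5F9148
s_2 = InvRound(s_1, k_5) = 0x30BFEC
s_3 = InvRound(s_2, k_4) = 0x0DE015
s_4 = InvRound(s_3, k_3) = 0x130C20
s_5 = InvRound(s_4, k_2) = 0x225144
s_6 = InvRound(s_5, k_1) = 0xC382CC
s_7 = InvRound(s_6, k_0) = 0x55FB0D

0x55FB0D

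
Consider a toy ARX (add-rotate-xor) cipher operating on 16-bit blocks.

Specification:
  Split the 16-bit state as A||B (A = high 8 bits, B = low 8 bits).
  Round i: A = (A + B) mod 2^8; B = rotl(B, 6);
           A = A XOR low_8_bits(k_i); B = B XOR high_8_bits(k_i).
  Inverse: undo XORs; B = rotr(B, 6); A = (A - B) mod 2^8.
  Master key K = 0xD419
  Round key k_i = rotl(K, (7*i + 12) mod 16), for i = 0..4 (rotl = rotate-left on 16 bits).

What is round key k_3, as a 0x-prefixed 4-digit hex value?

K = 0xD419
k_0 = rotl(K, (7*0+12) mod 16) = rotl(K, 12) = 0x9D41
k_1 = rotl(K, (7*1+12) mod 16) = rotl(K, 3) = 0xA0CE
k_2 = rotl(K, (7*2+12) mod 16) = rotl(K, 10) = 0x6750
k_3 = rotl(K, (7*3+12) mod 16) = rotl(K, 1) = 0xA833

0xA833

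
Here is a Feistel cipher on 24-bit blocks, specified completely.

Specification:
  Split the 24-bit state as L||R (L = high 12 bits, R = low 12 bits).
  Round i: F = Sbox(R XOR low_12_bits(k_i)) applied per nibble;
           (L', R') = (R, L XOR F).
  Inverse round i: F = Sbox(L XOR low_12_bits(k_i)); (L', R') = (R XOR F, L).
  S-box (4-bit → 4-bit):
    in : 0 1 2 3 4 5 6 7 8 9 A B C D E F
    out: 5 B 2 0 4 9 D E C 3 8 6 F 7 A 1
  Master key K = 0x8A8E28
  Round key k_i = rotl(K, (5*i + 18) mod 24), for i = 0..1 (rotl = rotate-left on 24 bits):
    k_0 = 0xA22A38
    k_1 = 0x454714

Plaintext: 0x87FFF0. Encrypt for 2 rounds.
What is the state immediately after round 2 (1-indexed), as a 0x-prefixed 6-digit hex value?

0x1832CE

s_0 = plaintext = 0x87FFF0
s_1 = Round(s_0, k_0) = 0xFF0183
s_2 = Round(s_1, k_1) = 0x1832CE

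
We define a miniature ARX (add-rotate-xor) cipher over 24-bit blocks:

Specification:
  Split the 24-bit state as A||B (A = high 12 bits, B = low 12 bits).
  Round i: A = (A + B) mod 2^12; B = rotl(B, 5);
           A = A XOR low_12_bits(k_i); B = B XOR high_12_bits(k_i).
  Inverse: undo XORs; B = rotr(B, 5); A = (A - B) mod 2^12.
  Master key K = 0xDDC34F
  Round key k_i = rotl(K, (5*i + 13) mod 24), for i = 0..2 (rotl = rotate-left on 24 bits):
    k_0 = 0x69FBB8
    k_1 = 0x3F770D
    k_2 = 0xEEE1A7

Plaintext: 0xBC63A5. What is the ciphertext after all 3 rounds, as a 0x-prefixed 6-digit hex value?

0x55E087

s_0 = plaintext = 0xBC63A5
s_1 = Round(s_0, k_0) = 0x4D3238
s_2 = Round(s_1, k_1) = 0x0064F3
s_3 = Round(s_2, k_2) = 0x55E087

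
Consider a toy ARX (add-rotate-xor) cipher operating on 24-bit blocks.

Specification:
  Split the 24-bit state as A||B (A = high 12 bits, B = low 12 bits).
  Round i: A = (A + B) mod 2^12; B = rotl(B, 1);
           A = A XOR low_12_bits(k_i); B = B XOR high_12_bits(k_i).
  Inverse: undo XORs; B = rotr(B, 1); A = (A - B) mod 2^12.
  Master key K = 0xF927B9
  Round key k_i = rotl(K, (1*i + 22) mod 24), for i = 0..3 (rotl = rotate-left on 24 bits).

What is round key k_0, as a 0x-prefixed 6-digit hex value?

0x7E49EE

K = 0xF927B9
k_0 = rotl(K, (1*0+22) mod 24) = rotl(K, 22) = 0x7E49EE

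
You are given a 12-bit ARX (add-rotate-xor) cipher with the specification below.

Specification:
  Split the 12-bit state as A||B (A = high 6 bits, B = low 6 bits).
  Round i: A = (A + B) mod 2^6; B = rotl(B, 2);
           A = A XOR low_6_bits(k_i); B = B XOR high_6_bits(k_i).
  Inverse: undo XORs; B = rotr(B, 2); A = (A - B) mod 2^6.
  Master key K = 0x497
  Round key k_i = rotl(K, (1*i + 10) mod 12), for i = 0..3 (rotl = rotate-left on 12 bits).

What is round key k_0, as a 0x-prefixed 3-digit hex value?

K = 0x497
k_0 = rotl(K, (1*0+10) mod 12) = rotl(K, 10) = 0xD25

0xD25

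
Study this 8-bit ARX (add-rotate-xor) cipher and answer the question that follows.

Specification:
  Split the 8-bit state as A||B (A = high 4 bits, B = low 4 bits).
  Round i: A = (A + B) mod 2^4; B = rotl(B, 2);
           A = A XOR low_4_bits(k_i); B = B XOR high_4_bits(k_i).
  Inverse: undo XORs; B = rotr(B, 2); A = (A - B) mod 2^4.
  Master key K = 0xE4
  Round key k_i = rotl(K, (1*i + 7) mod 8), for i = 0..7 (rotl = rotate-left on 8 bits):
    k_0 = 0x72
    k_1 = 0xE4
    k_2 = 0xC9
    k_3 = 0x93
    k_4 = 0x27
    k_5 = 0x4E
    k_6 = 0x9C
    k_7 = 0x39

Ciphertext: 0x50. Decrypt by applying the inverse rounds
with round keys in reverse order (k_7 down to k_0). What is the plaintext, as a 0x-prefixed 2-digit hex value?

0xF0

s_0 = ciphertext = 0x50
s_1 = InvRound(s_0, k_7) = 0x0C
s_2 = InvRound(s_1, k_6) = 0x75
s_3 = InvRound(s_2, k_5) = 0x54
s_4 = InvRound(s_3, k_4) = 0x99
s_5 = InvRound(s_4, k_3) = 0xA0
s_6 = InvRound(s_5, k_2) = 0x03
s_7 = InvRound(s_6, k_1) = 0xD7
s_8 = InvRound(s_7, k_0) = 0xF0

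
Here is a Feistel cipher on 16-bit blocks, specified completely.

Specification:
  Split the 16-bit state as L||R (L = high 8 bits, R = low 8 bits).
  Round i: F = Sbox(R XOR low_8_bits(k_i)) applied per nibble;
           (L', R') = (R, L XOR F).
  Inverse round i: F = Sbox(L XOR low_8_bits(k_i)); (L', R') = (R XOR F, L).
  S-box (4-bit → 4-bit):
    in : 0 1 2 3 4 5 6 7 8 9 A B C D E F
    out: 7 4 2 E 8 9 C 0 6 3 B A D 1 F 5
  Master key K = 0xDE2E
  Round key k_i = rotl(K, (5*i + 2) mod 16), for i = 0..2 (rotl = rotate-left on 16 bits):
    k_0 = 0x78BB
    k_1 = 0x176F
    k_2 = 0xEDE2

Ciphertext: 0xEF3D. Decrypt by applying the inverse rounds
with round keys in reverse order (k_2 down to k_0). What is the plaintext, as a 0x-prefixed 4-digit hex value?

s_0 = ciphertext = 0xEF3D
s_1 = InvRound(s_0, k_2) = 0x4CEF
s_2 = InvRound(s_1, k_1) = 0xC14C
s_3 = InvRound(s_2, k_0) = 0x47C1

0x47C1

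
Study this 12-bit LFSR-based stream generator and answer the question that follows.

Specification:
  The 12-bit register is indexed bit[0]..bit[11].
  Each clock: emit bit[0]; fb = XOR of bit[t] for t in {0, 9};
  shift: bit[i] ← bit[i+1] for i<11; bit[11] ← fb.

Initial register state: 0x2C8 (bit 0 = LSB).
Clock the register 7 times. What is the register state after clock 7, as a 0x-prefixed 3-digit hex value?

0x825

reg_0 = 0x2C8
clock 1: out=0, reg = 0x964
clock 2: out=0, reg = 0x4B2
clock 3: out=0, reg = 0x259
clock 4: out=1, reg = 0x12C
clock 5: out=0, reg = 0x096
clock 6: out=0, reg = 0x04B
clock 7: out=1, reg = 0x825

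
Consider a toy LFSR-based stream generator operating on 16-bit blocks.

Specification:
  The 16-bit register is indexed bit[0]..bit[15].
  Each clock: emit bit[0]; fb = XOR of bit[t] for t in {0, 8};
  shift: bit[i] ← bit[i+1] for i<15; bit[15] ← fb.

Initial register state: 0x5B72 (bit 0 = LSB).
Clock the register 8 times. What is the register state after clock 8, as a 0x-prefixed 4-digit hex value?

reg_0 = 0x5B72
clock 1: out=0, reg = 0xADB9
clock 2: out=1, reg = 0x56DC
clock 3: out=0, reg = 0x2B6E
clock 4: out=0, reg = 0x95B7
clock 5: out=1, reg = 0x4ADB
clock 6: out=1, reg = 0xA56D
clock 7: out=1, reg = 0x52B6
clock 8: out=0, reg = 0x295B

0x295B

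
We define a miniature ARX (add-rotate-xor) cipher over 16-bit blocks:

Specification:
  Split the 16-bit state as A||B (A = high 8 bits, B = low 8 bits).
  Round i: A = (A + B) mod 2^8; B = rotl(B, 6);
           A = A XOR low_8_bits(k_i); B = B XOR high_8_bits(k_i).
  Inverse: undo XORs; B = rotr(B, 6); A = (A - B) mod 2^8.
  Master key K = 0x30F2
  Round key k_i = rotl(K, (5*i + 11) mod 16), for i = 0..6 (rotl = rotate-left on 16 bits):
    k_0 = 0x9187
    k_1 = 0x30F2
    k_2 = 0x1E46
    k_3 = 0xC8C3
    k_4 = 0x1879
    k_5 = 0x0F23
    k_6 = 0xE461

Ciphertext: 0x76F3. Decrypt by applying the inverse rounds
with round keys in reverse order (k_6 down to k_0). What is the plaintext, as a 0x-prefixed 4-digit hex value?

0x9F5F

s_0 = ciphertext = 0x76F3
s_1 = InvRound(s_0, k_6) = 0xBB5C
s_2 = InvRound(s_1, k_5) = 0x4B4D
s_3 = InvRound(s_2, k_4) = 0xDD55
s_4 = InvRound(s_3, k_3) = 0xA876
s_5 = InvRound(s_4, k_2) = 0x4DA1
s_6 = InvRound(s_5, k_1) = 0x7946
s_7 = InvRound(s_6, k_0) = 0x9F5F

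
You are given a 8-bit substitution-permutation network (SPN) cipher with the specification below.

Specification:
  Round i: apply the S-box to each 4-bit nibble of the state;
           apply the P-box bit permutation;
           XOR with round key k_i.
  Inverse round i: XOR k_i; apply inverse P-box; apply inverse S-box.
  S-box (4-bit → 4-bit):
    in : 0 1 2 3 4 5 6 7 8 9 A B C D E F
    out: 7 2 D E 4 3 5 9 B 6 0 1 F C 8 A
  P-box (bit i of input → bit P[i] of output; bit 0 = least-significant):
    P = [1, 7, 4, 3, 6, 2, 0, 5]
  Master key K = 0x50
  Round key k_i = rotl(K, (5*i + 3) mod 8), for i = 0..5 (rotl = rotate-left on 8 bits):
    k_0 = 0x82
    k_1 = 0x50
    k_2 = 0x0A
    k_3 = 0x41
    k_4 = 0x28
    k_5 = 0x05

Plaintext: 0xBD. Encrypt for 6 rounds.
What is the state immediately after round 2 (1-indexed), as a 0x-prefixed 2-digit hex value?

0x71

s_0 = plaintext = 0xBD
s_1 = Round(s_0, k_0) = 0xDA
s_2 = Round(s_1, k_1) = 0x71
s_3 = Round(s_2, k_2) = 0xEA
s_4 = Round(s_3, k_3) = 0x61
s_5 = Round(s_4, k_4) = 0xE9
s_6 = Round(s_5, k_5) = 0xB5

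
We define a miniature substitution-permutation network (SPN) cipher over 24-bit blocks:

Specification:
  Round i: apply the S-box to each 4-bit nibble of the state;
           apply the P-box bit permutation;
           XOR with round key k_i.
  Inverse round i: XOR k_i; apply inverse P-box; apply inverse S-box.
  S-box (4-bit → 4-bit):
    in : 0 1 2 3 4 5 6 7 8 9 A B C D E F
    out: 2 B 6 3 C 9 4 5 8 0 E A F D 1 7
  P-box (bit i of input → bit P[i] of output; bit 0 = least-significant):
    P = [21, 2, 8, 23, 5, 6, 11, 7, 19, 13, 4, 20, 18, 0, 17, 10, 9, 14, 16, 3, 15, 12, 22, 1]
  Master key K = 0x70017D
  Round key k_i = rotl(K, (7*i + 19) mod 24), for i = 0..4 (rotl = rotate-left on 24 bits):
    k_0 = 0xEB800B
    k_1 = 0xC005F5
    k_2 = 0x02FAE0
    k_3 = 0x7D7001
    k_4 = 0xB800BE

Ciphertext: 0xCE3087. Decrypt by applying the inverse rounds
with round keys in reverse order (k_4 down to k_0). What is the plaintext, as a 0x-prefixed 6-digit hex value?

0xAA8245

s_0 = ciphertext = 0xCE3087
s_1 = InvRound(s_0, k_4) = 0x28FAEE
s_2 = InvRound(s_1, k_3) = 0xDD38C0
s_3 = InvRound(s_2, k_2) = 0x7F75E8
s_4 = InvRound(s_3, k_1) = 0x0AFC91
s_5 = InvRound(s_4, k_0) = 0xAA8245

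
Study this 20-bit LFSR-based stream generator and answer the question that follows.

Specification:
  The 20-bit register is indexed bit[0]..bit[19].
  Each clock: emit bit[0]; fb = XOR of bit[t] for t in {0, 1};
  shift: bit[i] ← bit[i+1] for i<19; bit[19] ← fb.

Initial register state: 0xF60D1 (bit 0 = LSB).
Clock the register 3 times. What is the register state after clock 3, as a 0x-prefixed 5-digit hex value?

0x3EC1A

reg_0 = 0xF60D1
clock 1: out=1, reg = 0xFB068
clock 2: out=0, reg = 0x7D834
clock 3: out=0, reg = 0x3EC1A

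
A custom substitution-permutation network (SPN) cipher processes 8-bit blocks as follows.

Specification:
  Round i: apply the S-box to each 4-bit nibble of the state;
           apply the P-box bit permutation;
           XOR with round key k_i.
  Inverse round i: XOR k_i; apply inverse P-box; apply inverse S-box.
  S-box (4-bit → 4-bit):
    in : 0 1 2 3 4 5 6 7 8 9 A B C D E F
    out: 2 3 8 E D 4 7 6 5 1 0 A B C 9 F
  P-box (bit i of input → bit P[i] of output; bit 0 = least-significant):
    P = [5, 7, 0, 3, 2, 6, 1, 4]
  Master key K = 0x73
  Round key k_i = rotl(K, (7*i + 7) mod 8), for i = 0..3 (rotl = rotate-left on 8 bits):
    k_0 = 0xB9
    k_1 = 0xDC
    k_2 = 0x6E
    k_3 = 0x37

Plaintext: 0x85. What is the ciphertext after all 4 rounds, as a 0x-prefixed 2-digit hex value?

0xA0

s_0 = plaintext = 0x85
s_1 = Round(s_0, k_0) = 0xBE
s_2 = Round(s_1, k_1) = 0xA4
s_3 = Round(s_2, k_2) = 0x47
s_4 = Round(s_3, k_3) = 0xA0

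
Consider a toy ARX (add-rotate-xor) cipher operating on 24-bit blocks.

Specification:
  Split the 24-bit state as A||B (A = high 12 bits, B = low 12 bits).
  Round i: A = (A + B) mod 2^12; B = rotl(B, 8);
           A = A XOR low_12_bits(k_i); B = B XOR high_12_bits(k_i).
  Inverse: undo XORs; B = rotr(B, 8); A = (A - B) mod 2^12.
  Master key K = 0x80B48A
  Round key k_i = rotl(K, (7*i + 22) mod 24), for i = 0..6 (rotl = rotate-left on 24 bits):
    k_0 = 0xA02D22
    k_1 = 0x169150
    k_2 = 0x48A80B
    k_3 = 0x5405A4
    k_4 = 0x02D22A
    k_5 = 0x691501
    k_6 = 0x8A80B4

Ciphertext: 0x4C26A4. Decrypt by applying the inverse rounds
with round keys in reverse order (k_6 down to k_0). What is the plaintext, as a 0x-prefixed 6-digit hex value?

0x1B02EE

s_0 = ciphertext = 0x4C26A4
s_1 = InvRound(s_0, k_6) = 0x3A80CE
s_2 = InvRound(s_1, k_5) = 0x0B35F6
s_3 = InvRound(s_2, k_4) = 0x4E4DB5
s_4 = InvRound(s_3, k_3) = 0x1E8F58
s_5 = InvRound(s_4, k_2) = 0xCB8D2B
s_6 = InvRound(s_5, k_1) = 0x9BC42C
s_7 = InvRound(s_6, k_0) = 0x1B02EE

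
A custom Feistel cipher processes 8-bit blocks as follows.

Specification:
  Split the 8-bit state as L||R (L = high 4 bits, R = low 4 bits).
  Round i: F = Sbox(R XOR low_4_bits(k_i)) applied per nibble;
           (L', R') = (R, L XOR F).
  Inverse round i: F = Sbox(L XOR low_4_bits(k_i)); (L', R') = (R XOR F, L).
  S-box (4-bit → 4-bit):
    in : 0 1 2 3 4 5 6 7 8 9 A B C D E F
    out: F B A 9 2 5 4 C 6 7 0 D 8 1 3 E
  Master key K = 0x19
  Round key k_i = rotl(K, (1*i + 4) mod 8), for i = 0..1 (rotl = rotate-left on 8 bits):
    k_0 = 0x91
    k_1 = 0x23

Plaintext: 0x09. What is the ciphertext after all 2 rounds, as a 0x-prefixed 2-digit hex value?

0x6C

s_0 = plaintext = 0x09
s_1 = Round(s_0, k_0) = 0x96
s_2 = Round(s_1, k_1) = 0x6C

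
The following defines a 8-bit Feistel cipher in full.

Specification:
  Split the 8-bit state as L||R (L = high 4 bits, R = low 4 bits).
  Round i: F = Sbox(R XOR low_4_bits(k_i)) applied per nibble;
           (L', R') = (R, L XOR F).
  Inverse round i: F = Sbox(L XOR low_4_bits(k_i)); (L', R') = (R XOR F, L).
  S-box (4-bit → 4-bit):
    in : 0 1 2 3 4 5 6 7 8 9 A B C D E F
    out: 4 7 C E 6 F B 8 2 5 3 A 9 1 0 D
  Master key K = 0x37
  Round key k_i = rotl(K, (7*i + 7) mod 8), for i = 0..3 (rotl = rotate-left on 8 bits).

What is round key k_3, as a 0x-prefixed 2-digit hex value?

0x73

K = 0x37
k_0 = rotl(K, (7*0+7) mod 8) = rotl(K, 7) = 0x9B
k_1 = rotl(K, (7*1+7) mod 8) = rotl(K, 6) = 0xCD
k_2 = rotl(K, (7*2+7) mod 8) = rotl(K, 5) = 0xE6
k_3 = rotl(K, (7*3+7) mod 8) = rotl(K, 4) = 0x73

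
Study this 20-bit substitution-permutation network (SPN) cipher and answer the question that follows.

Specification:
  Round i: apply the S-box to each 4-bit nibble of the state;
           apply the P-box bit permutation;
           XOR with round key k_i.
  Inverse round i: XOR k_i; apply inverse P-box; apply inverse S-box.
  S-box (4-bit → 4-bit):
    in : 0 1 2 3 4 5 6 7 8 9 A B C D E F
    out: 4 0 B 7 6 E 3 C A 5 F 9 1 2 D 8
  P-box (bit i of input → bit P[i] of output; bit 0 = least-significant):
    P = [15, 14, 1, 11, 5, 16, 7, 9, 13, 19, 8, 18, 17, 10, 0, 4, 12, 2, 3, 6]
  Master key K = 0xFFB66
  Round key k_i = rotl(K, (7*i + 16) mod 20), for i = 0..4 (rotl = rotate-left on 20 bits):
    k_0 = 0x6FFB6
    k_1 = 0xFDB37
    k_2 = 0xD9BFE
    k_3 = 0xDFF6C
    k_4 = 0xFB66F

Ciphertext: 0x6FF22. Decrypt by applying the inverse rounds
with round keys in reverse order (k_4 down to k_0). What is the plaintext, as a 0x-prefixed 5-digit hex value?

0x1314A

s_0 = ciphertext = 0x6FF22
s_1 = InvRound(s_0, k_4) = 0x504D8
s_2 = InvRound(s_1, k_3) = 0x6F3E2
s_3 = InvRound(s_2, k_2) = 0x4B6D8
s_4 = InvRound(s_3, k_1) = 0x53335
s_5 = InvRound(s_4, k_0) = 0x1314A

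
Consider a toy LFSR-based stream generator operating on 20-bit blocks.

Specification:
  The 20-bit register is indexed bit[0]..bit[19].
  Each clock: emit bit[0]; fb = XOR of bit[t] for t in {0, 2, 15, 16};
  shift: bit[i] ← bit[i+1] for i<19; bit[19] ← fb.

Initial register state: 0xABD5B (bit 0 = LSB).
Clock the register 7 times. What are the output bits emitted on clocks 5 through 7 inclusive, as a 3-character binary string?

101

reg_0 = 0xABD5B
clock 1: out=1, reg = 0x55EAD
clock 2: out=1, reg = 0xAAF56
clock 3: out=0, reg = 0x557AB
clock 4: out=1, reg = 0x2ABD5
clock 5: out=1, reg = 0x955EA
clock 6: out=0, reg = 0xCAAF5
clock 7: out=1, reg = 0xE557A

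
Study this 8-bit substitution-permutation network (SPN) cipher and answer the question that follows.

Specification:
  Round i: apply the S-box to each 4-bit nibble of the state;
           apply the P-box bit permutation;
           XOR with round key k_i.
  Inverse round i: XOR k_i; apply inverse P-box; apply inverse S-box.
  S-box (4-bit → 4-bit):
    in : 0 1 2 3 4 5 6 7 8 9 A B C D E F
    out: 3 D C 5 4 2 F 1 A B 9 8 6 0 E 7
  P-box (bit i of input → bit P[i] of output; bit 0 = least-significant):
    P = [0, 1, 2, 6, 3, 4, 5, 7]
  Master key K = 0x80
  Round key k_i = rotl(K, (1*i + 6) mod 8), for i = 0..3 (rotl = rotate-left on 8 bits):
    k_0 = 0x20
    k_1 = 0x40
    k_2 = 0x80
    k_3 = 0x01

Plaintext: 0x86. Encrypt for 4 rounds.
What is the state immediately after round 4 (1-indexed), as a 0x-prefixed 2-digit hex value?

s_0 = plaintext = 0x86
s_1 = Round(s_0, k_0) = 0xF7
s_2 = Round(s_1, k_1) = 0x79
s_3 = Round(s_2, k_2) = 0xCB
s_4 = Round(s_3, k_3) = 0x71

0x71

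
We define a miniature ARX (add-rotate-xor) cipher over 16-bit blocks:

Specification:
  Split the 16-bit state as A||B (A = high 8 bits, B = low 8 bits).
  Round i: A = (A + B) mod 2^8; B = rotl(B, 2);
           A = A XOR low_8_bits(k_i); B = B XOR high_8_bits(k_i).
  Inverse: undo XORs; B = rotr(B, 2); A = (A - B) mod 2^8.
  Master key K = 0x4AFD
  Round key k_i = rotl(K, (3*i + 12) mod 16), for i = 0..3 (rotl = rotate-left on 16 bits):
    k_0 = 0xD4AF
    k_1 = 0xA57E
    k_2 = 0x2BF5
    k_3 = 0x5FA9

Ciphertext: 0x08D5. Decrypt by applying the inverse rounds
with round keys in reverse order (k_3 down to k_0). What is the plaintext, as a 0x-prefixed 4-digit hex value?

0x0149

s_0 = ciphertext = 0x08D5
s_1 = InvRound(s_0, k_3) = 0xFFA2
s_2 = InvRound(s_1, k_2) = 0xA862
s_3 = InvRound(s_2, k_1) = 0xE5F1
s_4 = InvRound(s_3, k_0) = 0x0149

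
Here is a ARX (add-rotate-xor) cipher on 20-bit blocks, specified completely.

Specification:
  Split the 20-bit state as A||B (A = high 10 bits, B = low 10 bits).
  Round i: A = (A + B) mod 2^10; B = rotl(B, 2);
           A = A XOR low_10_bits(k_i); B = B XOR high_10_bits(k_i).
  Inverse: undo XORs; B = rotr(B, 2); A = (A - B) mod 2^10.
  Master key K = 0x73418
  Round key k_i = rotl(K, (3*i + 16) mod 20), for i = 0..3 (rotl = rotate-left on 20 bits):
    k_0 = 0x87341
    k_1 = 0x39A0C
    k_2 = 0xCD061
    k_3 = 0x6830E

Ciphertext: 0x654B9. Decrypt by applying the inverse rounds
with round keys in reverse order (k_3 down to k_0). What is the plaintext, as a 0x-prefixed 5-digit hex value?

0x25E20

s_0 = ciphertext = 0x654B9
s_1 = InvRound(s_0, k_3) = 0x55546
s_2 = InvRound(s_1, k_2) = 0xA629C
s_3 = InvRound(s_2, k_1) = 0x7DA9E
s_4 = InvRound(s_3, k_0) = 0x25E20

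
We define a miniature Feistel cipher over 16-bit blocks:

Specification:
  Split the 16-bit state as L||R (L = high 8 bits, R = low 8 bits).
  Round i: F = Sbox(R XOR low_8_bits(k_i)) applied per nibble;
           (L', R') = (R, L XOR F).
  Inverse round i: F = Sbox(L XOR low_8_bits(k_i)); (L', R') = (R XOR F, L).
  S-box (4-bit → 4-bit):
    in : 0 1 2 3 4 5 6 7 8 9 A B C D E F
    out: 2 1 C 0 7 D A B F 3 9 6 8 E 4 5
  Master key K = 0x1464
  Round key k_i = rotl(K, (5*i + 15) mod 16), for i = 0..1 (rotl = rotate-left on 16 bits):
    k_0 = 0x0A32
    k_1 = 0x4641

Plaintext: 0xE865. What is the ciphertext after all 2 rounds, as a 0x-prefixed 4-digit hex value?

s_0 = plaintext = 0xE865
s_1 = Round(s_0, k_0) = 0x6533
s_2 = Round(s_1, k_1) = 0x33D9

0x33D9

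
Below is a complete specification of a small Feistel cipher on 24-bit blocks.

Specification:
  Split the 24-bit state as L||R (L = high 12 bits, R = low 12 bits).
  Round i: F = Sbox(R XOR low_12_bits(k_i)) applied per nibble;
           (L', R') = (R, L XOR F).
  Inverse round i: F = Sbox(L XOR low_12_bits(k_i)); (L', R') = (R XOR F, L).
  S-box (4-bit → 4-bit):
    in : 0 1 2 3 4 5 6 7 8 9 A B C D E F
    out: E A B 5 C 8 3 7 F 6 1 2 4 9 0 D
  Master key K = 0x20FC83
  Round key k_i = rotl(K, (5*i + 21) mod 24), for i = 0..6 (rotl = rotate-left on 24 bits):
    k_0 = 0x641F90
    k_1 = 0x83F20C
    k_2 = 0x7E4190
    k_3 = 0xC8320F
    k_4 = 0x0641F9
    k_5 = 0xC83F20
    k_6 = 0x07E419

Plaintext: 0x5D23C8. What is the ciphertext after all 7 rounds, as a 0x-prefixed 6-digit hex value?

0x8590D1

s_0 = plaintext = 0x5D23C8
s_1 = Round(s_0, k_0) = 0x3C815D
s_2 = Round(s_1, k_1) = 0x15D642
s_3 = Round(s_2, k_2) = 0x6426C6
s_4 = Round(s_3, k_3) = 0x6C6A04
s_5 = Round(s_4, k_4) = 0xA0441F
s_6 = Round(s_5, k_5) = 0x41F859
s_7 = Round(s_6, k_6) = 0x8590D1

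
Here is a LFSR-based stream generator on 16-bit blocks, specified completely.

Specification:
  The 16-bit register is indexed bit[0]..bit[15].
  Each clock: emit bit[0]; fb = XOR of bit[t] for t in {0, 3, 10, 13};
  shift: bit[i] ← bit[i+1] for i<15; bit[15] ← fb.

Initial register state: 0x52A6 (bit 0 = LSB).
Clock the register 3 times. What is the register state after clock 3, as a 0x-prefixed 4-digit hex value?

reg_0 = 0x52A6
clock 1: out=0, reg = 0x2953
clock 2: out=1, reg = 0x14A9
clock 3: out=1, reg = 0x8A54

0x8A54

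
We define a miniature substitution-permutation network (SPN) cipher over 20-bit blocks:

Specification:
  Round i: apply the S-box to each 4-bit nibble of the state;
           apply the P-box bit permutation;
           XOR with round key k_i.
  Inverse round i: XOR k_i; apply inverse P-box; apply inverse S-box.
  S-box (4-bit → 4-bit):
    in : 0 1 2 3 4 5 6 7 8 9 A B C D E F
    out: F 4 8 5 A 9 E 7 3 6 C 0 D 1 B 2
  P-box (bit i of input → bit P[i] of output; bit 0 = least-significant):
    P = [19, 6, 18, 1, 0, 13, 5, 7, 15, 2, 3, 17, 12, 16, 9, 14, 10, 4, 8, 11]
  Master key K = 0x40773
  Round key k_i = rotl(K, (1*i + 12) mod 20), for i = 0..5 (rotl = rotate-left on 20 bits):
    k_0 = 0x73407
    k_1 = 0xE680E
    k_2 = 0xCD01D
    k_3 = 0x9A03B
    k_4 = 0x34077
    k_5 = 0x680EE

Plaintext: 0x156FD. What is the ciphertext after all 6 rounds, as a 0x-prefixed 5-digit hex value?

0x5A3F6

s_0 = plaintext = 0x156FD
s_1 = Round(s_0, k_0) = 0xD450B
s_2 = Round(s_1, k_1) = 0xD8CAF
s_3 = Round(s_2, k_2) = 0xF44F5
s_4 = Round(s_3, k_3) = 0x2C02D
s_5 = Round(s_4, k_4) = 0x99AFB
s_6 = Round(s_5, k_5) = 0x5A3F6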